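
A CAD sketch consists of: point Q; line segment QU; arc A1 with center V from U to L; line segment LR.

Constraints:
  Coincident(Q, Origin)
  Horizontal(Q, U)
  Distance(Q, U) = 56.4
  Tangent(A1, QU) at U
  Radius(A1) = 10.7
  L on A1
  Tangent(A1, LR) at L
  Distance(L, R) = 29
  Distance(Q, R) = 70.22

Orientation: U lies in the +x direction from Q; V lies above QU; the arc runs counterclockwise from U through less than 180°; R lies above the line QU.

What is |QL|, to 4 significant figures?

67.99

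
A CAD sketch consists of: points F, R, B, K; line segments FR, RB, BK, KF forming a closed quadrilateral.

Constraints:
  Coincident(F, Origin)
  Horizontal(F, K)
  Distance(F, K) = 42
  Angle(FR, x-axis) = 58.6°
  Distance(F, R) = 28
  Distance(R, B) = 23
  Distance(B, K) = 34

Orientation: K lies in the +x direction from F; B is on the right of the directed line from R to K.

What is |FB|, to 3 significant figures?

8.26

F is at the origin; FK is horizontal with |FK| = 42.0 and K in +x, so K = (42.0, 0). FR runs at 58.6° with |FR| = 28.0, so R = (14.6, 23.9). B is determined by |RB| = 23.0 and |BK| = 34.0 together: it lies at the intersection of circle(R, 23.0) and circle(K, 34.0). With |RK| = 36.4, the foot of the radical line on RK is 9.56 from R and the perpendicular offset is √(23.0² − 9.56²) = 20.9. Taking the right-of-RK solution: B = (8.05, 1.85).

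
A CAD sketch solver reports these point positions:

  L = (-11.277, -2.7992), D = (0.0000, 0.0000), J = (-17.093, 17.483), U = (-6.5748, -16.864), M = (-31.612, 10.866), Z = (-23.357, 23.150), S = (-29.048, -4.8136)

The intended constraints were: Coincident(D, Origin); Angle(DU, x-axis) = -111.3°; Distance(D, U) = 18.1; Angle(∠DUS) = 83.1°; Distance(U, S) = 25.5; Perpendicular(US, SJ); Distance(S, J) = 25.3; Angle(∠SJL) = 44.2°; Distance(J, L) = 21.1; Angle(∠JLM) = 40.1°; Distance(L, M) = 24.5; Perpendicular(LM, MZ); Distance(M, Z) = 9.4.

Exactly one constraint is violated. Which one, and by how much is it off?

Distance(M, Z) = 9.4 — off by 5.40.

D = (0.00, 0.00) ✓; DU at -111.3° ✓; |DU| = 18.10 ✓; ∠DUS = 83.10° ✓; |US| = 25.50 ✓; ∠(US, SJ) = 90.00° ✓; |SJ| = 25.30 ✓; ∠SJL = 44.20° ✓; |JL| = 21.10 ✓; ∠JLM = 40.10° ✓; |LM| = 24.50 ✓; ∠(LM, MZ) = 90.00° ✓; |MZ| = 14.80 ✗.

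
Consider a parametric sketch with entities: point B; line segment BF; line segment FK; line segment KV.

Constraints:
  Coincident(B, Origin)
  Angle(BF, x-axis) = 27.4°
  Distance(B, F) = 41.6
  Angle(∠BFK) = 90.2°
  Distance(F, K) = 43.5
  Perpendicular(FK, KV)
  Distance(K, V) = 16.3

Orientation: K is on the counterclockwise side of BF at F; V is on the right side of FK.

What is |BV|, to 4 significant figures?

72.51

B is at the origin; BF runs at 27.4° with length 41.6, so F = 41.6·(cos 27.4°, sin 27.4°) = (36.93, 19.14). ∠BFK = 90.2°, so FK runs at 27.4° + (180° − 90.2°) = 117.2° from the x-axis; with |FK| = 43.5, K = F + 43.5·(cos 117.2°, sin 117.2°) = (17.05, 57.83). FK is perpendicular to KV; with |KV| = 16.3 on the right of FK, V = K + 16.3·(0.8894, 0.4571) = (31.55, 65.28). Then |BV| = |V − B| = 72.51.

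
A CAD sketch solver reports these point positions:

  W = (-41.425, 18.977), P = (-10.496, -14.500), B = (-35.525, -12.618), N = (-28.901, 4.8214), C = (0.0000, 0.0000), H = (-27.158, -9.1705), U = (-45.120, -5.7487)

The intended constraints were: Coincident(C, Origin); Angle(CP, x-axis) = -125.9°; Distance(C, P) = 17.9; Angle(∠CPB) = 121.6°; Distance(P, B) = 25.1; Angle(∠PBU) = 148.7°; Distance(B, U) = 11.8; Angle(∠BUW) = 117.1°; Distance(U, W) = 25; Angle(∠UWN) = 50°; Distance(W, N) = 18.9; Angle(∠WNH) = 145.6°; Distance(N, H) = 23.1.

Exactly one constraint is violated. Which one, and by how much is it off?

Distance(N, H) = 23.1 — off by 9.00.

C = (0.00, 0.00) ✓; CP at -125.9° ✓; |CP| = 17.90 ✓; ∠CPB = 121.6° ✓; |PB| = 25.10 ✓; ∠PBU = 148.7° ✓; |BU| = 11.80 ✓; ∠BUW = 117.1° ✓; |UW| = 25.00 ✓; ∠UWN = 50.00° ✓; |WN| = 18.90 ✓; ∠WNH = 145.6° ✓; |NH| = 14.10 ✗.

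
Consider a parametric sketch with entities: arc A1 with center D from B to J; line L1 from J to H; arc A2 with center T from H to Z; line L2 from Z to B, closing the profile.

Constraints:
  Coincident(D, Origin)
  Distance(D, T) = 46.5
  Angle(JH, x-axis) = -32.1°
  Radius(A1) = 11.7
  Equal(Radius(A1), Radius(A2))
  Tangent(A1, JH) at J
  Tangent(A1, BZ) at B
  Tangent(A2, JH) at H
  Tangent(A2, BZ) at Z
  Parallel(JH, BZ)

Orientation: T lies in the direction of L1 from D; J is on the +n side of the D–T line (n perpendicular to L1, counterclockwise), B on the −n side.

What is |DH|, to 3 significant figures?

47.9

The slot axis is L1's direction at -32.1°, so u = (cos -32.1°, sin -32.1°) = (0.847, -0.531) and n = (−sin -32.1°, cos -32.1°) = (0.531, 0.847). D is at the origin and T lies 46.5 along u from D, so T = 46.5·u = (39.4, -24.7). Tangency of A1 to both parallel lines with radius 11.7 puts J and B at D ± 11.7·n: J = (6.22, 9.91), B = (-6.22, -9.91). Equal radii place H and Z the same way about T: H = T + 11.7·n = (45.6, -14.8), Z = T − 11.7·n = (33.2, -34.6). Then |DH| = |H − D| = 47.9.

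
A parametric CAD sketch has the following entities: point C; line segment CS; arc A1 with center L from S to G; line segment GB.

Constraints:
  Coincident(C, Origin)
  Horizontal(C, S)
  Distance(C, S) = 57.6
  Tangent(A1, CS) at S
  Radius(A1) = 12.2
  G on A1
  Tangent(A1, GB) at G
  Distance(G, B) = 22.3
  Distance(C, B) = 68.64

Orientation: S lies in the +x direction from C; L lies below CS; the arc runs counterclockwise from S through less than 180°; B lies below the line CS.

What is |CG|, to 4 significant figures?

50.18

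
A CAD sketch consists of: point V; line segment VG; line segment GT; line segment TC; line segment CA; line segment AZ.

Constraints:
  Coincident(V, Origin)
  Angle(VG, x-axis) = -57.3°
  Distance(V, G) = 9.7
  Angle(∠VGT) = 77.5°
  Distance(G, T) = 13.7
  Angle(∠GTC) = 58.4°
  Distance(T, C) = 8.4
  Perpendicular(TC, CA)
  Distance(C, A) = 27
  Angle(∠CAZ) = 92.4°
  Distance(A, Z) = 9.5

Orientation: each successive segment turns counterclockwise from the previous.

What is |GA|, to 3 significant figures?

15.4

V is at the origin; VG runs at -57.3° with length 9.7, so G = (5.24, -8.16). ∠VGT = 77.5° gives GT at 45.2° from the x-axis; with |GT| = 13.7, T = (14.9, 1.56). ∠GTC = 58.4° gives TC at 167° from the x-axis; with |TC| = 8.4, C = (6.72, 3.48). TC is perpendicular to CA, so CA runs at -103°; with |CA| = 27.0, A = (0.550, -22.8). Then |GA| = |A − G| = 15.4.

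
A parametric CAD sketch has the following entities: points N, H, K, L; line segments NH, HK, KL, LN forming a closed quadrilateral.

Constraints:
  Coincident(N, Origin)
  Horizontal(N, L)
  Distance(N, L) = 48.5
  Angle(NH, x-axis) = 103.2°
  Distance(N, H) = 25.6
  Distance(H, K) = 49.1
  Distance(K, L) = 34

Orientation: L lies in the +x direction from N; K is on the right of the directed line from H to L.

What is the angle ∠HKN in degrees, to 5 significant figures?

17.325°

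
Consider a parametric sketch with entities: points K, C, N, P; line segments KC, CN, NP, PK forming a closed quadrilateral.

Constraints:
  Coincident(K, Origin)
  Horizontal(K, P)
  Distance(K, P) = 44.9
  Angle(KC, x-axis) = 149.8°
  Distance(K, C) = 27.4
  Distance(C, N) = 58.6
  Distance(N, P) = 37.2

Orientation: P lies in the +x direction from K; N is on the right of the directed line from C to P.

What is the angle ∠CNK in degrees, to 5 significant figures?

11.154°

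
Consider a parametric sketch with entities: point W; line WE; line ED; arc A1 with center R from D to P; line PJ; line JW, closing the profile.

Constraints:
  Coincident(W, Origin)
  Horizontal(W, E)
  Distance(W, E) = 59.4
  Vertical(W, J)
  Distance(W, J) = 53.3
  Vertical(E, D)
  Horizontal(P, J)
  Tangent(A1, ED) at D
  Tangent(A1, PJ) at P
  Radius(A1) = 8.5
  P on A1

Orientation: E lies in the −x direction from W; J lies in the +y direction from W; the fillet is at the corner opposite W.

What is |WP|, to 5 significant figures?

73.700

W is at the origin; W and E share the same y with |WE| = 59.4 and E on the −x side, so E = (-59.400, 0.0000). WJ is vertical with |WJ| = 53.3 and J on the +y side, so J = (0.0000, 53.300). The virtual corner opposite W is at (-59.400, 53.300). Since A1 is tangent to ED there, RD ⟂ ED and A1 meets PJ tangentially, so RP is at right angles to PJ, with radius 8.5, so the center R sits 8.5 in from both sides at R = (-50.900, 44.800). That places the tangent points at D = (-59.400, 44.800) on ED and P = (-50.900, 53.300) on PJ. Then |WP| = |P − W| = 73.700.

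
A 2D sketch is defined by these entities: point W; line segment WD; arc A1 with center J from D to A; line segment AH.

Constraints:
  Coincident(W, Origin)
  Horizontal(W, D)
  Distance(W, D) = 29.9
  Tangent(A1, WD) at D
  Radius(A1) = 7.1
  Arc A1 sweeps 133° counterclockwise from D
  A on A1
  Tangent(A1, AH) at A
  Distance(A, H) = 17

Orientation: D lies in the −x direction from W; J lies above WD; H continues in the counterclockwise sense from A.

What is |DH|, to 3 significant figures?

25.2

On A1, D sits at bearing -90° from J; a 133° counterclockwise sweep puts A at bearing 43°, so A = J + 7.1·(cos 43°, sin 43°) = (-24.7, 11.9). The tangent condition forces JA to be normal to AH, so AH runs along (−sin 43°, cos 43°); with |AH| = 17.0, H = (-36.3, 24.4). Then |DH| = |H − D| = 25.2.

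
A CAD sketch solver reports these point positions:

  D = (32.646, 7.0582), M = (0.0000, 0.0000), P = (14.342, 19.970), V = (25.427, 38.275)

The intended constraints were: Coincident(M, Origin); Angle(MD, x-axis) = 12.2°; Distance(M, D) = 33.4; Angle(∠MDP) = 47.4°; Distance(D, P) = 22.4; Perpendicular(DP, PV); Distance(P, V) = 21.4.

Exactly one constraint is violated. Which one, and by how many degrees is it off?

Perpendicular(DP, PV) — off by 4.00°.

M = (0.00, 0.00) ✓; MD at 12.20° ✓; |MD| = 33.40 ✓; ∠MDP = 47.40° ✓; |DP| = 22.40 ✓; ∠(DP, PV) = 86.00° ✗; |PV| = 21.40 ✓.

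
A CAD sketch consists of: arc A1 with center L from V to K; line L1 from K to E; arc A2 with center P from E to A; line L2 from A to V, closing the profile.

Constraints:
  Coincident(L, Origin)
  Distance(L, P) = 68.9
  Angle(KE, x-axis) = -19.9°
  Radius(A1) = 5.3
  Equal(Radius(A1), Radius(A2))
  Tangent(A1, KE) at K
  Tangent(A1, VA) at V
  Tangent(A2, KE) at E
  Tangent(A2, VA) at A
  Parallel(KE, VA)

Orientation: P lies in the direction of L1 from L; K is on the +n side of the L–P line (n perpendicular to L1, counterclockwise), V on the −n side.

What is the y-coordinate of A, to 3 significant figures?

-28.4

The slot axis is L1's direction at -19.9°, so u = (cos -19.9°, sin -19.9°) = (0.940, -0.340) and n = (−sin -19.9°, cos -19.9°) = (0.340, 0.940). L is at the origin and P lies 68.9 along u from L, so P = 68.9·u = (64.8, -23.5). Tangency of A1 to both parallel lines with radius 5.3 puts K and V at L ± 5.3·n: K = (1.80, 4.98), V = (-1.80, -4.98). Equal radii place E and A the same way about P: E = P + 5.3·n = (66.6, -18.5), A = P − 5.3·n = (63.0, -28.4). So A.y = -28.4.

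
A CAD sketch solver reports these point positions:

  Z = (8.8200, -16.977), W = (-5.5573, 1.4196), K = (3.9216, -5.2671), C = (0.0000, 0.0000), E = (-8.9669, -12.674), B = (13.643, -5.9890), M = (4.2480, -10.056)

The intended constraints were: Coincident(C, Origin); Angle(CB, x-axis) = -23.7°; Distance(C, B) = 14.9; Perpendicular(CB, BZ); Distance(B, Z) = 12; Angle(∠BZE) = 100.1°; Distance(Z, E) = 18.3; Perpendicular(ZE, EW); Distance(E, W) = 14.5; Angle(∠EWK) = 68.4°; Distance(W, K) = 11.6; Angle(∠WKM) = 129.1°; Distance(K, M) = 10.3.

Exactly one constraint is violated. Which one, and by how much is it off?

Distance(K, M) = 10.3 — off by 5.50.

C = (0.00, 0.00) ✓; CB at -23.70° ✓; |CB| = 14.90 ✓; ∠(CB, BZ) = 90.00° ✓; |BZ| = 12.00 ✓; ∠BZE = 100.1° ✓; |ZE| = 18.30 ✓; ∠(ZE, EW) = 90.00° ✓; |EW| = 14.50 ✓; ∠EWK = 68.40° ✓; |WK| = 11.60 ✓; ∠WKM = 129.1° ✓; |KM| = 4.800 ✗.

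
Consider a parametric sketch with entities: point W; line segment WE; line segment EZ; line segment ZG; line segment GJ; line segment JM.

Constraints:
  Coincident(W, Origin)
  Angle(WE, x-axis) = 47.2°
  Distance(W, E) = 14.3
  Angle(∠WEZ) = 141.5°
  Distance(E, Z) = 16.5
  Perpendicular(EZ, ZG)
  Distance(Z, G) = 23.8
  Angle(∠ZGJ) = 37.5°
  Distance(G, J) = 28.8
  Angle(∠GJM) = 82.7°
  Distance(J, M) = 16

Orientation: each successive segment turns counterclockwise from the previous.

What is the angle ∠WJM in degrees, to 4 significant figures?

172.2°

∠ZGJ = 37.5° gives GJ at -41.80° from the x-axis; with |GJ| = 28.8, J = (8.690, 9.534). ∠GJM = 82.7° gives JM at 55.50° from the x-axis; with |JM| = 16.0, M = (17.75, 22.72). Then cos ∠WJM = JW·JM / (|JW||JM|), giving 172.2°.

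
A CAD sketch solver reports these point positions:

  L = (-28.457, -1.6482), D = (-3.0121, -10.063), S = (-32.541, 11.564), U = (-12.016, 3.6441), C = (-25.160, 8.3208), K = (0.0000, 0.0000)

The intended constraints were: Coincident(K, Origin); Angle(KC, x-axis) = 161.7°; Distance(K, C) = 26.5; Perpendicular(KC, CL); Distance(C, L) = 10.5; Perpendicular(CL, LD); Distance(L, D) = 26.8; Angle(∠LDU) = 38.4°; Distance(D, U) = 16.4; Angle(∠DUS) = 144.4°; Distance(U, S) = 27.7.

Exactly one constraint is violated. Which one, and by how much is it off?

Distance(U, S) = 27.7 — off by 5.70.

K = (0.00, 0.00) ✓; KC at 161.7° ✓; |KC| = 26.50 ✓; ∠(KC, CL) = 90.00° ✓; |CL| = 10.50 ✓; ∠(CL, LD) = 90.00° ✓; |LD| = 26.80 ✓; ∠LDU = 38.40° ✓; |DU| = 16.40 ✓; ∠DUS = 144.4° ✓; |US| = 22.00 ✗.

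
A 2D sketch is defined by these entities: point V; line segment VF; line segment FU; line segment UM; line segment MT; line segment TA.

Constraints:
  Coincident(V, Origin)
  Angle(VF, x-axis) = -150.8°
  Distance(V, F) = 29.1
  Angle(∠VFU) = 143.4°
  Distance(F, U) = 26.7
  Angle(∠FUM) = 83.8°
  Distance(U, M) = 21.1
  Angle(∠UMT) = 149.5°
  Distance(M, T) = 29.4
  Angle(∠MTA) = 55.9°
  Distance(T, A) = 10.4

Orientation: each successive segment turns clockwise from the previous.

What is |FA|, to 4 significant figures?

34.90

V is at the origin; VF runs at -150.8° with length 29.1, so F = (-25.40, -14.20). ∠VFU = 143.4° gives FU at 172.6° from the x-axis; with |FU| = 26.7, U = (-51.88, -10.76). ∠FUM = 83.8° gives UM at 76.40° from the x-axis; with |UM| = 21.1, M = (-46.92, 9.751). ∠UMT = 149.5° gives MT at 45.90° from the x-axis; with |MT| = 29.4, T = (-26.46, 30.86). ∠MTA = 55.9° gives TA at -78.20° from the x-axis; with |TA| = 10.4, A = (-24.33, 20.68). Then |FA| = |A − F| = 34.90.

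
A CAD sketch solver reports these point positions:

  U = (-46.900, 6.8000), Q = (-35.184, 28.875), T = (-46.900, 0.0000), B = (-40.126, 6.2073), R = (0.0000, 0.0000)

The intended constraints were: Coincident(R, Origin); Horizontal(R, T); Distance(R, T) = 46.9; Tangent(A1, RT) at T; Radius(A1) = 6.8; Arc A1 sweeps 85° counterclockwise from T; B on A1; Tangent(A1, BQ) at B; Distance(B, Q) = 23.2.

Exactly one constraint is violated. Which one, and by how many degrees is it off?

Tangent(A1, BQ) at B — off by 7.30°.

R = (0.00, 0.00) ✓; R.y = 0.00, T.y = 0.00 ✓; |RT| = 46.90 ✓; ∠(UT, TR) = 90.00° ✓; |UT| = 6.800 ✓; bearing(U→B) − bearing(U→T) = 85.00° ✓; |UB| = 6.800 ✓; ∠(UB, BQ) = 97.30° ✗; |BQ| = 23.20 ✓.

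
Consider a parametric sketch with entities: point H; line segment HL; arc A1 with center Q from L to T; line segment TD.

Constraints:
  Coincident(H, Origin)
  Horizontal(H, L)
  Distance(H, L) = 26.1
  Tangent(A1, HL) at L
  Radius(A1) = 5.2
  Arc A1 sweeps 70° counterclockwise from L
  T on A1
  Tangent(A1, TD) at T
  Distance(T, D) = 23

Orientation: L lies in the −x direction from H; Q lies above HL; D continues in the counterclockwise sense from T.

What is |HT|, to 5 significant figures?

21.488

H is at the origin; HL is horizontal with |HL| = 26.1 and L on the −x side, so L = (-26.100, 0.0000). Tangency of A1 to HL means the radius QL is perpendicular to HL, so Q = L + (0, 5.2) = (-26.100, 5.2000). On A1, L sits at bearing -90° from Q; a 70° counterclockwise sweep puts T at bearing -20°, so T = Q + 5.2·(cos -20°, sin -20°) = (-21.214, 3.4215). Then |HT| = |T − H| = 21.488.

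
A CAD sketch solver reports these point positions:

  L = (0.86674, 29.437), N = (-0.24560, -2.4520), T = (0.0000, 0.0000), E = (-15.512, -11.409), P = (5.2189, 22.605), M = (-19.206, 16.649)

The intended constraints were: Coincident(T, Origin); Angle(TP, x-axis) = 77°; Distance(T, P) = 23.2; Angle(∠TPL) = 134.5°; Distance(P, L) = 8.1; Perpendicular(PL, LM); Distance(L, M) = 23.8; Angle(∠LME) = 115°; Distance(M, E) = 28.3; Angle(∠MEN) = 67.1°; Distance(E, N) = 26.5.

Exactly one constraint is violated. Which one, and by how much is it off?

Distance(E, N) = 26.5 — off by 8.80.

T = (0.00, 0.00) ✓; TP at 77.00° ✓; |TP| = 23.20 ✓; ∠TPL = 134.5° ✓; |PL| = 8.100 ✓; ∠(PL, LM) = 90.00° ✓; |LM| = 23.80 ✓; ∠LME = 115.0° ✓; |ME| = 28.30 ✓; ∠MEN = 67.10° ✓; |EN| = 17.70 ✗.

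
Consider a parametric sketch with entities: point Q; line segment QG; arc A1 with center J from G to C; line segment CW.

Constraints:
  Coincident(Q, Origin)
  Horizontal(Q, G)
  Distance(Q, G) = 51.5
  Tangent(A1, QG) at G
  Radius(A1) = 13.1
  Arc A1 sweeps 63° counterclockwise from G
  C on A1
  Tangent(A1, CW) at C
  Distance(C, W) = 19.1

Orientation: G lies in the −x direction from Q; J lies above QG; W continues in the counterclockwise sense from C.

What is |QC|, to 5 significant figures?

40.465

Tangency of A1 to QG means the radius JG is perpendicular to QG, so J = G + (0, 13.1) = (-51.500, 13.100). On A1, G sits at bearing -90° from J; a 63° counterclockwise sweep puts C at bearing -27°, so C = J + 13.1·(cos -27°, sin -27°) = (-39.828, 7.1527). Then |QC| = |C − Q| = 40.465.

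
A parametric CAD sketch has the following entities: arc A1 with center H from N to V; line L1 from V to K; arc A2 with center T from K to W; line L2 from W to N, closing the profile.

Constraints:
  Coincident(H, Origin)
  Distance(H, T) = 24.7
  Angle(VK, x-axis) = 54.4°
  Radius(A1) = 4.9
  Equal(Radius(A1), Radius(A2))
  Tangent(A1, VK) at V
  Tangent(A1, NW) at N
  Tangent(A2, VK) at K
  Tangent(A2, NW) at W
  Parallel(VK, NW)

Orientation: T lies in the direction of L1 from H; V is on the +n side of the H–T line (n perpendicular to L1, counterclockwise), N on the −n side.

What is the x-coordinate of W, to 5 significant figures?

18.363

The slot axis is L1's direction at 54.4°, so u = (cos 54.4°, sin 54.4°) = (0.58212, 0.81310) and n = (−sin 54.4°, cos 54.4°) = (-0.81310, 0.58212). H is at the origin and T lies 24.7 along u from H, so T = 24.7·u = (14.378, 20.084). Tangency of A1 to both parallel lines with radius 4.9 puts V and N at H ± 4.9·n: V = (-3.9842, 2.8524), N = (3.9842, -2.8524). Equal radii place K and W the same way about T: K = T + 4.9·n = (10.394, 22.936), W = T − 4.9·n = (18.363, 17.231). So W.x = 18.363.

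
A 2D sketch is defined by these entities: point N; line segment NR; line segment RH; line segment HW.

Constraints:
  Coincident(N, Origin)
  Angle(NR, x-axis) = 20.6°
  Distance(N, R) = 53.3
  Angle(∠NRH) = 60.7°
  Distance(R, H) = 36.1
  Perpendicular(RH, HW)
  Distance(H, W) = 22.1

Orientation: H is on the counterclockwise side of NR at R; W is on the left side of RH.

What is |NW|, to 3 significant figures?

26.4

∠NRH = 60.7°, so RH runs at 20.6° + (180° − 60.7°) = 140° from the x-axis; with |RH| = 36.1, H = R + 36.1·(cos 140°, sin 140°) = (22.3, 42.0). The perpendicularity gives HW at right angles to RH; with |HW| = 22.1 on the left of RH, W = H + 22.1·(-0.644, -0.765) = (8.04, 25.1). Then |NW| = |W − N| = 26.4.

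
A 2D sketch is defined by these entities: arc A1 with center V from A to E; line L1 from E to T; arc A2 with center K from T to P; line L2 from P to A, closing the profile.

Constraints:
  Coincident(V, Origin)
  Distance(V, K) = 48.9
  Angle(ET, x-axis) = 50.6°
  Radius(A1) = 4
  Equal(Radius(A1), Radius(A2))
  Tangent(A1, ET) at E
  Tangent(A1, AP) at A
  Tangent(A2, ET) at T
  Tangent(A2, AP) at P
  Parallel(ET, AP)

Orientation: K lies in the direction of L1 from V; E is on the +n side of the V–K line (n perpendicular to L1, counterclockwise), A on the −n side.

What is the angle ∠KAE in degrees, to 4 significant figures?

85.32°

The slot axis is L1's direction at 50.6°, so u = (cos 50.6°, sin 50.6°) = (0.6347, 0.7727) and n = (−sin 50.6°, cos 50.6°) = (-0.7727, 0.6347). V is at the origin and K lies 48.9 along u from V, so K = 48.9·u = (31.04, 37.79). Tangency of A1 to both parallel lines with radius 4.0 puts E and A at V ± 4.0·n: E = (-3.091, 2.539), A = (3.091, -2.539). Then cos ∠KAE = AK·AE / (|AK||AE|), giving 85.32°.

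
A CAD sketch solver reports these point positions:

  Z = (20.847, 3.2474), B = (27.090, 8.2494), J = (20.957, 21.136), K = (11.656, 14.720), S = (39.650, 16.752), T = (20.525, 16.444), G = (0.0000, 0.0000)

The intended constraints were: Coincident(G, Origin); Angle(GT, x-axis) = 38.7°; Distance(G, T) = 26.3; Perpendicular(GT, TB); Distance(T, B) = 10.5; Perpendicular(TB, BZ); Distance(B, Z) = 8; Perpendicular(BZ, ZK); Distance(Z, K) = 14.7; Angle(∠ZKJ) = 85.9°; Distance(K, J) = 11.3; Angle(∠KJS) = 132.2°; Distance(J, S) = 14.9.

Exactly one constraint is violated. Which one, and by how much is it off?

Distance(J, S) = 14.9 — off by 4.30.

G = (0.00, 0.00) ✓; GT at 38.70° ✓; |GT| = 26.30 ✓; ∠(GT, TB) = 90.00° ✓; |TB| = 10.50 ✓; ∠(TB, BZ) = 90.00° ✓; |BZ| = 8.000 ✓; ∠(BZ, ZK) = 90.00° ✓; |ZK| = 14.70 ✓; ∠ZKJ = 85.90° ✓; |KJ| = 11.30 ✓; ∠KJS = 132.2° ✓; |JS| = 19.20 ✗.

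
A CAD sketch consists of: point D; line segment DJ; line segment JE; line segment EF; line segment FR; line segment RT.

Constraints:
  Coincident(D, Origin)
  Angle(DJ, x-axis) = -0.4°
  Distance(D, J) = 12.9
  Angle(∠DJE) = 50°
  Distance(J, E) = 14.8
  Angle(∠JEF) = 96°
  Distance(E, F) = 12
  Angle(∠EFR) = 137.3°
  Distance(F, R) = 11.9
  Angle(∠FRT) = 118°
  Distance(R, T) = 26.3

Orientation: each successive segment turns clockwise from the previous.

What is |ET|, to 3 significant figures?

36.3

∠EFR = 137.3° gives FR at 103° from the x-axis; with |FR| = 11.9, R = (-9.25, 7.02). ∠FRT = 118.0° gives RT at 40.9° from the x-axis; with |RT| = 26.3, T = (10.6, 24.2). Then |ET| = |T − E| = 36.3.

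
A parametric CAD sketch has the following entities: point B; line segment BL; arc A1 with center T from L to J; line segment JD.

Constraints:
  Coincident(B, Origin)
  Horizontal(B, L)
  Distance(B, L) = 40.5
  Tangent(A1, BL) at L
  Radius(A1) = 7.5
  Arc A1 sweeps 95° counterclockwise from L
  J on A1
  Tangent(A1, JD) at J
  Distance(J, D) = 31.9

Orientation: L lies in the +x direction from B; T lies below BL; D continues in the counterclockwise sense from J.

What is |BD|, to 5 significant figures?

53.636

B is at the origin; BL is horizontal with |BL| = 40.5 and L on the +x side, so L = (40.500, 0.0000). Since A1 is tangent to BL there, TL ⟂ BL, so T = L + (0, -7.5) = (40.500, -7.5000). On A1, L sits at bearing 90° from T; a 95° counterclockwise sweep puts J at bearing 185°, so J = T + 7.5·(cos 185°, sin 185°) = (33.029, -8.1537). Tangency of A1 to JD means the radius TJ is perpendicular to JD, so JD runs along (−sin 185°, cos 185°); with |JD| = 31.9, D = (35.809, -39.932). Then |BD| = |D − B| = 53.636.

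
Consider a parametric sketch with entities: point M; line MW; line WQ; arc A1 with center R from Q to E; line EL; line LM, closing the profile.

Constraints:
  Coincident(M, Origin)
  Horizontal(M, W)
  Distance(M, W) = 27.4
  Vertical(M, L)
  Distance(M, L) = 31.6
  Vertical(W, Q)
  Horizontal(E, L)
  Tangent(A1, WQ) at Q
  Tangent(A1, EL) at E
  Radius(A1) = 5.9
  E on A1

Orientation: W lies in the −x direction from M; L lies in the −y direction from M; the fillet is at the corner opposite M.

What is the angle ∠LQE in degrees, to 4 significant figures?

32.85°

The virtual corner opposite M is at (-27.40, -31.60). A1 meets WQ tangentially, so RQ is at right angles to WQ and tangency of A1 to EL means the radius RE is perpendicular to EL, with radius 5.9, so the center R sits 5.9 in from both sides at R = (-21.50, -25.70). That places the tangent points at Q = (-27.40, -25.70) on WQ and E = (-21.50, -31.60) on EL. Then cos ∠LQE = QL·QE / (|QL||QE|), giving 32.85°.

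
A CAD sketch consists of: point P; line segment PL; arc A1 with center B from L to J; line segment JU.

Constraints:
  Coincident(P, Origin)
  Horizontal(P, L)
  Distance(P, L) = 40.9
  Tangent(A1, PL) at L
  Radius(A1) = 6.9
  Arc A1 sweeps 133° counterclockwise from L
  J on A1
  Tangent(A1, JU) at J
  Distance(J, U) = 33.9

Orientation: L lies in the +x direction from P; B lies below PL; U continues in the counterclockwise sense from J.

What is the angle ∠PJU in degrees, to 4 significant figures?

150.9°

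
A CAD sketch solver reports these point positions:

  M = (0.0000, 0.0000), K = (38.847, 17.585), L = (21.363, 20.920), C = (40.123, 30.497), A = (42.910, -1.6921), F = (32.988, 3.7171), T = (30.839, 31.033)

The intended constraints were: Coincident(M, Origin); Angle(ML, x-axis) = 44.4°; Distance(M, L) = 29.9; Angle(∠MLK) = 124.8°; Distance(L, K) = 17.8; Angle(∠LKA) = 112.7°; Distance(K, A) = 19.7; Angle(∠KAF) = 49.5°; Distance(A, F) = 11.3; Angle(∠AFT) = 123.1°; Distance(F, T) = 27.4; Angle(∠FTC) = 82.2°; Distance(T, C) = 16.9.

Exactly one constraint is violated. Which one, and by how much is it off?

Distance(T, C) = 16.9 — off by 7.60.

M = (0.00, 0.00) ✓; ML at 44.40° ✓; |ML| = 29.90 ✓; ∠MLK = 124.8° ✓; |LK| = 17.80 ✓; ∠LKA = 112.7° ✓; |KA| = 19.70 ✓; ∠KAF = 49.50° ✓; |AF| = 11.30 ✓; ∠AFT = 123.1° ✓; |FT| = 27.40 ✓; ∠FTC = 82.20° ✓; |TC| = 9.299 ✗.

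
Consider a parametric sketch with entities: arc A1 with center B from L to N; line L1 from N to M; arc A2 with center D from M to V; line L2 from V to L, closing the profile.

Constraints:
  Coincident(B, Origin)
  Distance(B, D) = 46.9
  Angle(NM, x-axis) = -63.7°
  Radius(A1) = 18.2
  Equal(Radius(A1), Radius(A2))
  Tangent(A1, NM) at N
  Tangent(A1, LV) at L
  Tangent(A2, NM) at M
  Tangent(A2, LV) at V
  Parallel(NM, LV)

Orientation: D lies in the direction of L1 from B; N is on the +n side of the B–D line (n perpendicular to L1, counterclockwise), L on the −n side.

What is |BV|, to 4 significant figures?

50.31

The slot axis is L1's direction at -63.7°, so u = (cos -63.7°, sin -63.7°) = (0.4431, -0.8965) and n = (−sin -63.7°, cos -63.7°) = (0.8965, 0.4431). B is at the origin and D lies 46.9 along u from B, so D = 46.9·u = (20.78, -42.05). Tangency of A1 to both parallel lines with radius 18.2 puts N and L at B ± 18.2·n: N = (16.32, 8.064), L = (-16.32, -8.064). Equal radii place M and V the same way about D: M = D + 18.2·n = (37.10, -33.98), V = D − 18.2·n = (4.464, -50.11). Then |BV| = |V − B| = 50.31.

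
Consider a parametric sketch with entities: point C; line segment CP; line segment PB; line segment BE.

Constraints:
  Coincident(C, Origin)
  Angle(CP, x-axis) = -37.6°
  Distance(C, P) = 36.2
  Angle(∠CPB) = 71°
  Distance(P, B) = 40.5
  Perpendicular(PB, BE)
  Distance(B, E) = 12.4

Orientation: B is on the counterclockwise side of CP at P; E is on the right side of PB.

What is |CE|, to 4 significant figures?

54.76

∠CPB = 71.0°, so PB runs at -37.6° + (180° − 71.0°) = 71.40° from the x-axis; with |PB| = 40.5, B = P + 40.5·(cos 71.40°, sin 71.40°) = (41.60, 16.30). PB ⟂ BE; with |BE| = 12.4 on the right of PB, E = B + 12.4·(0.9478, -0.3190) = (53.35, 12.34). Then |CE| = |E − C| = 54.76.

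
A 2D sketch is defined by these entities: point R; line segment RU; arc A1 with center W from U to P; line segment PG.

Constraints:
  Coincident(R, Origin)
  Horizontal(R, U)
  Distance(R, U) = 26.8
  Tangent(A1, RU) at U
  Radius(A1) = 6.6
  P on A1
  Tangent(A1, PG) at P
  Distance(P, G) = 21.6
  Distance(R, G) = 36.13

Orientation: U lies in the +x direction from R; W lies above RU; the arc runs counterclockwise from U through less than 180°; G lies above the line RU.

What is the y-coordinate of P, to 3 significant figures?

9.83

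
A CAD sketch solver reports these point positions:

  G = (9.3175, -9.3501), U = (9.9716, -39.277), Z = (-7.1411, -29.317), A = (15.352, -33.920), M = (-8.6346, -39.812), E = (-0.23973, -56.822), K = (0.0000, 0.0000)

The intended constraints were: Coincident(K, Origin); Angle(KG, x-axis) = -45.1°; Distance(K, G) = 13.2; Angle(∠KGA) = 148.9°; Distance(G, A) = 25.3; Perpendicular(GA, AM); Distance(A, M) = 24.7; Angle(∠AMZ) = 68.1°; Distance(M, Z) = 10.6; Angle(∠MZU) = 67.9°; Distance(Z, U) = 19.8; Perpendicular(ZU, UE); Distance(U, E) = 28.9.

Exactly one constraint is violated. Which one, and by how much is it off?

Distance(U, E) = 28.9 — off by 8.60.

K = (0.00, 0.00) ✓; KG at -45.10° ✓; |KG| = 13.20 ✓; ∠KGA = 148.9° ✓; |GA| = 25.30 ✓; ∠(GA, AM) = 90.00° ✓; |AM| = 24.70 ✓; ∠AMZ = 68.10° ✓; |MZ| = 10.60 ✓; ∠MZU = 67.90° ✓; |ZU| = 19.80 ✓; ∠(ZU, UE) = 90.00° ✓; |UE| = 20.30 ✗.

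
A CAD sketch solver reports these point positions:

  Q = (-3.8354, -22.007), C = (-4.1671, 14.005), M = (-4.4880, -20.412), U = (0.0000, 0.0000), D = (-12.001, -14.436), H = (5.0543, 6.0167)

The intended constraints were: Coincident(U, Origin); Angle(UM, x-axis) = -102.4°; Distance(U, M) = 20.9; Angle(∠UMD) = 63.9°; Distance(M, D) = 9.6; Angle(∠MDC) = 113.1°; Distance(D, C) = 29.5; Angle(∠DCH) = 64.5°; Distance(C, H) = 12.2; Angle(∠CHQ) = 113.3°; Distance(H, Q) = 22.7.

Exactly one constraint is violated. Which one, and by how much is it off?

Distance(H, Q) = 22.7 — off by 6.70.

U = (0.00, 0.00) ✓; UM at -102.4° ✓; |UM| = 20.90 ✓; ∠UMD = 63.90° ✓; |MD| = 9.600 ✓; ∠MDC = 113.1° ✓; |DC| = 29.50 ✓; ∠DCH = 64.50° ✓; |CH| = 12.20 ✓; ∠CHQ = 113.3° ✓; |HQ| = 29.40 ✗.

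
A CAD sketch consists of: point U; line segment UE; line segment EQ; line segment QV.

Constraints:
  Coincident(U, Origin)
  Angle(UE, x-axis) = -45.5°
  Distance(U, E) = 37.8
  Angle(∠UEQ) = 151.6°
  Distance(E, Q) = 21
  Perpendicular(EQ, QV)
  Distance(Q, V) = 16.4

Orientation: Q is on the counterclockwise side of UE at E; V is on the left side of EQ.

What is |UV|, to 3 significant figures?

54.3

U is at the origin; UE runs at -45.5° with length 37.8, so E = 37.8·(cos -45.5°, sin -45.5°) = (26.5, -27.0). ∠UEQ = 151.6°, so EQ runs at -45.5° + (180° − 151.6°) = -17.1° from the x-axis; with |EQ| = 21.0, Q = E + 21.0·(cos -17.1°, sin -17.1°) = (46.6, -33.1). EQ is perpendicular to QV; with |QV| = 16.4 on the left of EQ, V = Q + 16.4·(0.294, 0.956) = (51.4, -17.5). Then |UV| = |V − U| = 54.3.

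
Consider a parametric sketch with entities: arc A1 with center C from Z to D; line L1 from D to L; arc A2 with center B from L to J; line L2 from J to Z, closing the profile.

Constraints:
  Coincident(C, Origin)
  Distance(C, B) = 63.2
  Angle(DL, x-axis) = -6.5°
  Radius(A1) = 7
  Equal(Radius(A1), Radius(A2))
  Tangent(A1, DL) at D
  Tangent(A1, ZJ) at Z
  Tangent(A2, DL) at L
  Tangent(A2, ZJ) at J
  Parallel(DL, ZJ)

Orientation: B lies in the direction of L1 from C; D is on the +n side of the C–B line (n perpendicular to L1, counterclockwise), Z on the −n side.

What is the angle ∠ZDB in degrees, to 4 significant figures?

83.68°

The slot axis is L1's direction at -6.5°, so u = (cos -6.5°, sin -6.5°) = (0.9936, -0.1132) and n = (−sin -6.5°, cos -6.5°) = (0.1132, 0.9936). C is at the origin and B lies 63.2 along u from C, so B = 63.2·u = (62.79, -7.154). Tangency of A1 to both parallel lines with radius 7.0 puts D and Z at C ± 7.0·n: D = (0.7924, 6.955), Z = (-0.7924, -6.955). Then cos ∠ZDB = DZ·DB / (|DZ||DB|), giving 83.68°.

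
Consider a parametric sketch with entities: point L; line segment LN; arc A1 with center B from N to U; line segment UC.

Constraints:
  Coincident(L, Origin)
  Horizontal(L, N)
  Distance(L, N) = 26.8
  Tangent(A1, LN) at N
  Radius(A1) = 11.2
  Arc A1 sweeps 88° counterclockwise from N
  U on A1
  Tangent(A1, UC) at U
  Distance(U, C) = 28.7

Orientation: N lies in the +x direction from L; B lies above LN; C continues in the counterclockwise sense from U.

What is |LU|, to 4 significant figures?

39.50

The tangent condition forces BN to be normal to LN, so B = N + (0, 11.2) = (26.80, 11.20). On A1, N sits at bearing -90° from B; an 88° counterclockwise sweep puts U at bearing -2°, so U = B + 11.2·(cos -2°, sin -2°) = (37.99, 10.81). Then |LU| = |U − L| = 39.50.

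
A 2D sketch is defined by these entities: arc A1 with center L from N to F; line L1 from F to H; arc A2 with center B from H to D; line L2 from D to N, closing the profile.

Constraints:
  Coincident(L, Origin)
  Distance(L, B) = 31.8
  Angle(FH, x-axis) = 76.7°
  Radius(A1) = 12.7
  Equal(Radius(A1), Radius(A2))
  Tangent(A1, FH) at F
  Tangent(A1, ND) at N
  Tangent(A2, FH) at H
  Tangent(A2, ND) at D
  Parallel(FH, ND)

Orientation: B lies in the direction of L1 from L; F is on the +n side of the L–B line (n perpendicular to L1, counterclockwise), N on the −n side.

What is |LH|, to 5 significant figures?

34.242

Tangency of A1 to both parallel lines with radius 12.7 puts F and N at L ± 12.7·n: F = (-12.359, 2.9216), N = (12.359, -2.9216). Equal radii place H and D the same way about B: H = B + 12.7·n = (-5.0438, 33.869), D = B − 12.7·n = (19.675, 28.025). Then |LH| = |H − L| = 34.242.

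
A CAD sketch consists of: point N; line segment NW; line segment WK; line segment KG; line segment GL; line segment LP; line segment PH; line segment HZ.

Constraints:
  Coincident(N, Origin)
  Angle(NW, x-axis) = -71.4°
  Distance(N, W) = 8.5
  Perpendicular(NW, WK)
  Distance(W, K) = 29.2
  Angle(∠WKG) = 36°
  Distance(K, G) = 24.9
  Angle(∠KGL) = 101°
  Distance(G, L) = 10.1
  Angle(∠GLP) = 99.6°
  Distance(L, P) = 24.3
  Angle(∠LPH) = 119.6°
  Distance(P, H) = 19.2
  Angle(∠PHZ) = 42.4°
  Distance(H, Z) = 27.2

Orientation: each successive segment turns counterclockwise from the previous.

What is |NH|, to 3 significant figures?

39.5

∠GLP = 99.6° gives LP at -38.0° from the x-axis; with |LP| = 24.3, P = (21.0, -15.1). ∠LPH = 119.6° gives PH at 22.4° from the x-axis; with |PH| = 19.2, H = (38.7, -7.82). Then |NH| = |H − N| = 39.5.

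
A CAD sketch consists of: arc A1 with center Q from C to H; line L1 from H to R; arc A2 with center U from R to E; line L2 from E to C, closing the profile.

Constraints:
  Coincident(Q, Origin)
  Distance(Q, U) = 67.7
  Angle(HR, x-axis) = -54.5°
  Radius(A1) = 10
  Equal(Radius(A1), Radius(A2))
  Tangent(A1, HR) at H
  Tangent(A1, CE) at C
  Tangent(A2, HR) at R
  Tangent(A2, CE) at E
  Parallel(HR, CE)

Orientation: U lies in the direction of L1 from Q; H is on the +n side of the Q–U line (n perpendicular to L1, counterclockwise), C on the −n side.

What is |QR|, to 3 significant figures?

68.4

Tangency of A1 to both parallel lines with radius 10.0 puts H and C at Q ± 10.0·n: H = (8.14, 5.81), C = (-8.14, -5.81). Equal radii place R and E the same way about U: R = U + 10.0·n = (47.5, -49.3), E = U − 10.0·n = (31.2, -60.9). Then |QR| = |R − Q| = 68.4.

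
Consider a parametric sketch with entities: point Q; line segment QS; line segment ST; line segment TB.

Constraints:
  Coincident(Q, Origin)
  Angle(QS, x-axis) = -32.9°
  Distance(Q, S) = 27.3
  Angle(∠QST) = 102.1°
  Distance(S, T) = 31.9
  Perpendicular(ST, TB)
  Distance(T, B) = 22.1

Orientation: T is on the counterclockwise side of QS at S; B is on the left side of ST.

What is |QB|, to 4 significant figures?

37.90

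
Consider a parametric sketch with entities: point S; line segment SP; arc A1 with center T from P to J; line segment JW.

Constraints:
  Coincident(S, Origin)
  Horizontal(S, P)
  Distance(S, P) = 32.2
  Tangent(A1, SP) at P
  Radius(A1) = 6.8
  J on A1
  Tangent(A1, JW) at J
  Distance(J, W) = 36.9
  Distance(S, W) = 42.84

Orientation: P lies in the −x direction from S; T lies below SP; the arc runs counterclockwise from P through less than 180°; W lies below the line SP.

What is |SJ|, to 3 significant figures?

39.1

S is at the origin; S and P share the same y with |SP| = 32.2 and P on the −x side, so P = (-32.2, 0.00). Since A1 is tangent to SP there, TP ⟂ SP, so T = P + (0, -6.8) = (-32.2, -6.80). Since TJ ⟂ JW (tangency), |TW| = √(6.8² + 36.9²) = 37.5 regardless of where J sits on A1. So W lies on both circle(S, 42.84) and circle(T, 37.5); the below-SP intersection is W = (-15.0, -40.1). J is the foot of the tangent from W: J = (-37.6, -11.0).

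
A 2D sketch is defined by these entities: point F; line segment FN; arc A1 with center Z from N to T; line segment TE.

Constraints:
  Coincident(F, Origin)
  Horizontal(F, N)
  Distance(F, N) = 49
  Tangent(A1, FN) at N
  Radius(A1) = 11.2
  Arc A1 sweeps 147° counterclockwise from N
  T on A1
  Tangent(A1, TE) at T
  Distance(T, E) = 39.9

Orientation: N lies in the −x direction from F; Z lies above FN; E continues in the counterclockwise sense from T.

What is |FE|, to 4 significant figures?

87.31

On A1, N sits at bearing -90° from Z; a 147° counterclockwise sweep puts T at bearing 57°, so T = Z + 11.2·(cos 57°, sin 57°) = (-42.90, 20.59). A1 meets TE tangentially, so ZT is at right angles to TE, so TE runs along (−sin 57°, cos 57°); with |TE| = 39.9, E = (-76.36, 42.32). Then |FE| = |E − F| = 87.31.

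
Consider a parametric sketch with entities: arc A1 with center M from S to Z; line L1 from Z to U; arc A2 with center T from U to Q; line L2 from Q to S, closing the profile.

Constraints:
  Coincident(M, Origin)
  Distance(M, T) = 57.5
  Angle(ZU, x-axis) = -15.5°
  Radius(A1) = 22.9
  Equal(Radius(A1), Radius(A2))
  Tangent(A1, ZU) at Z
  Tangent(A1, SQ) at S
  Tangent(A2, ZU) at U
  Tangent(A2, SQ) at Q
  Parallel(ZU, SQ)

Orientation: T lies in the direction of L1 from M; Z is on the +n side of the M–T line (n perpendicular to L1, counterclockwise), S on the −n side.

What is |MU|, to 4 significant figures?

61.89

The slot axis is L1's direction at -15.5°, so u = (cos -15.5°, sin -15.5°) = (0.9636, -0.2672) and n = (−sin -15.5°, cos -15.5°) = (0.2672, 0.9636). M is at the origin and T lies 57.5 along u from M, so T = 57.5·u = (55.41, -15.37). Tangency of A1 to both parallel lines with radius 22.9 puts Z and S at M ± 22.9·n: Z = (6.120, 22.07), S = (-6.120, -22.07). Equal radii place U and Q the same way about T: U = T + 22.9·n = (61.53, 6.701), Q = T − 22.9·n = (49.29, -37.43). Then |MU| = |U − M| = 61.89.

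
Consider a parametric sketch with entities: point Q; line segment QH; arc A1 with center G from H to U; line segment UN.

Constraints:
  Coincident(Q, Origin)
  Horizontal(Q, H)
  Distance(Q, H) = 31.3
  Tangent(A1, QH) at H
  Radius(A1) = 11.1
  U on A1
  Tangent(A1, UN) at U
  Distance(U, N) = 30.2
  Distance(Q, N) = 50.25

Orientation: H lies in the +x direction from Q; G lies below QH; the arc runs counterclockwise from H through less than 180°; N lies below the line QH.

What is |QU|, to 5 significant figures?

24.323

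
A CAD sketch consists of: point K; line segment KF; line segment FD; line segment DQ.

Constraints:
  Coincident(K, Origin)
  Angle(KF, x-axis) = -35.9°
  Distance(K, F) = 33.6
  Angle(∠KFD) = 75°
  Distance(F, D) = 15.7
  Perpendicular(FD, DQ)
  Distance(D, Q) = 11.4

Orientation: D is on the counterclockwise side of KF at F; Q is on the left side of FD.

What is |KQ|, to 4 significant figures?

22.19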